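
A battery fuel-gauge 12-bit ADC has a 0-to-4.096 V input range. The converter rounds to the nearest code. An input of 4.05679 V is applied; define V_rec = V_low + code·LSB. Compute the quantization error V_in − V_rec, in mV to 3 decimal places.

Step size: 4.096 V ÷ 2^12 = 1.000 mV.
Scaled input = 4056.7900 LSBs, so code = 4057.
Code 4057 maps back to 0 + 4057×0.001 V = 4.057 V.
V_in − V_rec = -0.00021 V = -0.210 mV.

-0.210 mV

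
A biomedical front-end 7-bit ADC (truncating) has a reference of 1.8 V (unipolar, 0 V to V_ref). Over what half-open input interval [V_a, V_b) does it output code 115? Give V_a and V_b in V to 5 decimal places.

LSB = 1.8/2^7 = 14.062 mV.
V_a = V_low + 115·LSB = 1.61719 V; V_b = V_low + 116·LSB = 1.63125 V.

[1.61719 V, 1.63125 V)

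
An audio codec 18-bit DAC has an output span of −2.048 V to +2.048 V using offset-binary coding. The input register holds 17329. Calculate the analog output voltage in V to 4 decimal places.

-1.7772 V

LSB = 4.096 V / 2^18 = 15.62 µV.
V_out = (−2.048) + 17329 × 1.5625e-05 V = -1.77723 V.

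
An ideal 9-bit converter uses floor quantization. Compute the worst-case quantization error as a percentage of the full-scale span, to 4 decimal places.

Truncating → worst-case error = 1 LSB = V_FS/2^9, so 100/512 = 0.195312 % of full scale.

0.1953 %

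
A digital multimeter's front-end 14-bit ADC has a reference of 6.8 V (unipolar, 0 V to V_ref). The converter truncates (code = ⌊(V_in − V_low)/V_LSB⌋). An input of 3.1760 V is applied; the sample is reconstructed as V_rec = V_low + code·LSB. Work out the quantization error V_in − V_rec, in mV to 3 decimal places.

LSB = 6.8/2^14 = 415.04 µV.
Scaled input = 7652.2918 LSBs, so code = 7652.
V_rec = 0 + 7652·0.000415039 = 3.1758789 V.
V_in − V_rec = 0.000121094 V = 0.121 mV.

0.121 mV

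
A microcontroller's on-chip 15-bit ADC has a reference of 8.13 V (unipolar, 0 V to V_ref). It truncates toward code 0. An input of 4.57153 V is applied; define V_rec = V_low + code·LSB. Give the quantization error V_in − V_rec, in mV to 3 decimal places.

Step size: 8.13 V ÷ 2^15 = 248.11 µV.
(V_in − V_low)/LSB = (4.57153 − 0)/0.000248108 = 18425.5713 → code 18425 (floor).
Code 18425 maps back to 0 + 18425×0.000248108 V = 4.5713882 V.
V_in − V_rec = 0.000141755 V = 0.142 mV.

0.142 mV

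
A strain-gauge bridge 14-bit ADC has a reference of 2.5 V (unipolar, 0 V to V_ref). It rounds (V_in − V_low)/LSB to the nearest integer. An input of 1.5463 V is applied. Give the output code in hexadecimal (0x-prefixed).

code 0x2796 (decimal 10134)

With 16384 levels over 2.5 V, one step is 152.59 µV.
Input sits at 10133.832 steps above V_low.
Round → code 10134.
In hexadecimal (0x-prefixed): 0x2796.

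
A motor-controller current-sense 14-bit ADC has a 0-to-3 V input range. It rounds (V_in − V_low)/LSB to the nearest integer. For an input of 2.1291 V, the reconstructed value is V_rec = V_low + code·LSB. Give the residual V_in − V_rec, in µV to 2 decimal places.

LSB = 3/2^14 = 183.11 µV.
(V_in − V_low)/LSB = (2.1291 − 0)/0.000183105 = 11627.7248 → code 11628 (round).
V_rec = 0 + 11628·0.000183105 = 2.1291504 V.
V_in − V_rec = -5.03906e-05 V = -50.39 µV.

-50.39 µV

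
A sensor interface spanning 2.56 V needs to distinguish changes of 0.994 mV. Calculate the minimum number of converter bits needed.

12 bits

Number of steps required ≥ 2.56 V / 0.994 mV = 2575.45.
Need 2^N ≥ 2575.45; 2^11 = 2048, 2^12 = 4096.
Minimum N = 12.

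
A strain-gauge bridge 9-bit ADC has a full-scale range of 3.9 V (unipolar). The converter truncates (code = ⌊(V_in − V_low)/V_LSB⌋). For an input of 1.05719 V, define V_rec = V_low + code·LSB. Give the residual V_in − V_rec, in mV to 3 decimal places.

6.018 mV

Step size: 3.9 V ÷ 2^9 = 7.617 mV.
(V_in − V_low)/LSB = (1.05719 − 0)/0.00761719 = 138.7901 → code 138 (floor).
Code 138 maps back to 0 + 138×0.00761719 V = 1.0511719 V.
V_in − V_rec = 0.00601813 V = 6.018 mV.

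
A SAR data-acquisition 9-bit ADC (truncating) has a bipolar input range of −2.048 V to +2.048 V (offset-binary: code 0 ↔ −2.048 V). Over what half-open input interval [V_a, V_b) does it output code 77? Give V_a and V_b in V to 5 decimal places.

[-1.43200 V, -1.42400 V)

LSB = 4.096/2^9 = 8.000 mV.
V_a = V_low + 77·LSB = -1.432 V; V_b = V_low + 78·LSB = -1.424 V.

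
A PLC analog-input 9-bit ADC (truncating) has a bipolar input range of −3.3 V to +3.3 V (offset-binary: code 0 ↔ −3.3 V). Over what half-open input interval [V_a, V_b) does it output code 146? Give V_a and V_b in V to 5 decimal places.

[-1.41797 V, -1.40508 V)

LSB = 6.6/2^9 = 12.891 mV.
V_a = V_low + 146·LSB = -1.41797 V; V_b = V_low + 147·LSB = -1.40508 V.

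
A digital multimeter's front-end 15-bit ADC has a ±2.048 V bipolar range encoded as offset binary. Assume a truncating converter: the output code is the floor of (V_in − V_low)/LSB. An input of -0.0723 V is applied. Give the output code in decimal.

code 15805

With 32768 levels over 4.096 V, one step is 125.00 µV.
(V_in − V_low)/LSB = (-0.0723 − (−2.048)) / 0.000125 = 15805.600.
So the output code is 15805.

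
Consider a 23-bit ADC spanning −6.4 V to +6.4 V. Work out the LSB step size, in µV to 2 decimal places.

1.53 µV

Full-scale span = 12.8 V.
LSB = 12.8 / 2^23 = 12.8 / 8388608 = 1.52588e-06 V = 1.53 µV.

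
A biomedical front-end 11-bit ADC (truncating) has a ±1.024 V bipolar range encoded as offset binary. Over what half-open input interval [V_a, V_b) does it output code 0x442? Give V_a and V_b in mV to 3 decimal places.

LSB = 2.048/2^11 = 1.000 mV.
Code 0x442 = 1090 decimal.
V_a = V_low + 1090·LSB = 0.066 V; V_b = V_low + 1091·LSB = 0.067 V.

[66.000 mV, 67.000 mV)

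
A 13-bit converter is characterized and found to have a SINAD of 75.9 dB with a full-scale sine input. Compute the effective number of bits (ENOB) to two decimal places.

12.32 bits

ENOB = (SINAD − 1.76) / 6.02 = (75.9 − 1.76)/6.02 = 12.316.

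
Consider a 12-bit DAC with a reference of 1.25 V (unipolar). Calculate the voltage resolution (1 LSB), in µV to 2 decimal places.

Full-scale span = 1.25 V.
LSB = 1.25 / 2^12 = 1.25 / 4096 = 0.000305176 V = 305.18 µV.

305.18 µV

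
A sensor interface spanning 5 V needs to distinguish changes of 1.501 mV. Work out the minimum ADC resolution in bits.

12 bits

Number of steps required ≥ 5 V / 1.501 mV = 3331.11.
Need 2^N ≥ 3331.11; 2^11 = 2048, 2^12 = 4096.
Minimum N = 12.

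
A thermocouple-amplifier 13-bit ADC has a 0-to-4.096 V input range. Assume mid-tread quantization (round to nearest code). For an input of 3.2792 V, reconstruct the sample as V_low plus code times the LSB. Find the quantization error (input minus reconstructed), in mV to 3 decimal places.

Step size: 4.096 V ÷ 2^13 = 0.500 mV.
(V_in − V_low)/LSB = (3.2792 − 0)/0.0005 = 6558.4000 → code 6558 (round).
Code 6558 maps back to 0 + 6558×0.0005 V = 3.279 V.
V_in − V_rec = 0.0002 V = 0.200 mV.

0.200 mV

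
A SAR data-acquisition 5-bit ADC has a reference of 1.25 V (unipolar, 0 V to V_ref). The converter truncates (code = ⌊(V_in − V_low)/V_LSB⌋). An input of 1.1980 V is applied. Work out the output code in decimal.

LSB = 1.25 V / 32 = 39.062 mV.
Input sits at 30.669 steps above V_low.
So the output code is 30.

code 30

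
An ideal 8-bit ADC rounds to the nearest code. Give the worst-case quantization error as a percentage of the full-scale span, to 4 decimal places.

0.1953 %

Rounding → worst-case error = ½ LSB = V_FS/2^9, so 100/512 = 0.195312 % of full scale.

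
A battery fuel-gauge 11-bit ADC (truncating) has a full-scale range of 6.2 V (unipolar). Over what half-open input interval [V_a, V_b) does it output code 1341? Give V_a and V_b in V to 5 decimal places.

LSB = 6.2/2^11 = 3.027 mV.
V_a = V_low + 1341·LSB = 4.05967 V; V_b = V_low + 1342·LSB = 4.0627 V.

[4.05967 V, 4.06270 V)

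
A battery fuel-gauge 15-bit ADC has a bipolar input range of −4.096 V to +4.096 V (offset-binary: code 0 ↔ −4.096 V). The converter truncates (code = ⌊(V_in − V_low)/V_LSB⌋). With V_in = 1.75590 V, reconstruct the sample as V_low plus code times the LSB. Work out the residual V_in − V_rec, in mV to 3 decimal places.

Step size: 8.192 V ÷ 2^15 = 250.00 µV.
(1.75590 − (−4.096))/0.00025 = 23407.6000; ⌊·⌋ gives code 23407.
Code 23407 maps back to (−4.096) + 23407×0.00025 V = 1.75575 V.
Error = 1.75590 − 1.75575 = 0.00015 V = 0.150 mV.

0.150 mV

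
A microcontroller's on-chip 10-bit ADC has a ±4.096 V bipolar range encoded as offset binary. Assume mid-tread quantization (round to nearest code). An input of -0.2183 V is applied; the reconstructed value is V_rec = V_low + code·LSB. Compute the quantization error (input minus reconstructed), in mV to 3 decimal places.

One LSB is 8.192 V / 1024 = 8.000 mV.
Scaled input = 484.7125 LSBs, so code = 485.
Reconstructed: -0.216 V.
Difference: -0.0023 V → -2.300 mV.

-2.300 mV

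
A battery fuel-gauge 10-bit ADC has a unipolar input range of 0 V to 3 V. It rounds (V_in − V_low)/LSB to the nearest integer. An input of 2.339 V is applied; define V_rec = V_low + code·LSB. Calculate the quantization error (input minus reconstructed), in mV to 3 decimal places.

One LSB is 3 V / 1024 = 2.930 mV.
Scaled input = 798.3787 LSBs, so code = 798.
Code 798 maps back to 0 + 798×0.00292969 V = 2.3378906 V.
V_in − V_rec = 0.00110937 V = 1.109 mV.

1.109 mV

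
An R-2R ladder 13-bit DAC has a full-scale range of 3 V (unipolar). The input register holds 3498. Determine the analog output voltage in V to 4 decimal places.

LSB = 3 V / 2^13 = 366.21 µV.
V_out = 0 + 3498 × 0.000366211 V = 1.28101 V.

1.2810 V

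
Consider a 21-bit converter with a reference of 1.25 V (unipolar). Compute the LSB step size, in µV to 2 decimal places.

0.60 µV

Full-scale span = 1.25 V.
LSB = 1.25 / 2^21 = 1.25 / 2097152 = 5.96046e-07 V = 0.60 µV.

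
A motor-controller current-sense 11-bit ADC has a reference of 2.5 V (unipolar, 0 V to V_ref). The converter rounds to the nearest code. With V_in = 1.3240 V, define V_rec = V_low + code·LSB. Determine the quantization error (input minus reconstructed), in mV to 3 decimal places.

-0.463 mV

LSB = 2.5/2^11 = 1.221 mV.
(1.3240 − 0)/0.0012207 = 1084.6208; round gives code 1085.
Code 1085 maps back to 0 + 1085×0.0012207 V = 1.3244629 V.
V_in − V_rec = -0.000462891 V = -0.463 mV.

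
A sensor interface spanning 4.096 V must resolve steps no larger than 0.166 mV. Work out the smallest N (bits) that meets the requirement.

Number of steps required ≥ 4.096 V / 0.166 mV = 24674.70.
Need 2^N ≥ 24674.70; 2^14 = 16384, 2^15 = 32768.
Minimum N = 15.

15 bits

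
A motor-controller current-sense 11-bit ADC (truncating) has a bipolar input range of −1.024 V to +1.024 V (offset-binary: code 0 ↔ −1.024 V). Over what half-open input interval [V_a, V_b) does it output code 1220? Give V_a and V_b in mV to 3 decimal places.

[196.000 mV, 197.000 mV)

LSB = 2.048/2^11 = 1.000 mV.
V_a = V_low + 1220·LSB = 0.196 V; V_b = V_low + 1221·LSB = 0.197 V.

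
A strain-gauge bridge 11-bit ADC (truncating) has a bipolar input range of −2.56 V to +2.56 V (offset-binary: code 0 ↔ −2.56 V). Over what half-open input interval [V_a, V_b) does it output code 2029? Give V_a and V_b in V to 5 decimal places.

[2.51250 V, 2.51500 V)

LSB = 5.12/2^11 = 2.500 mV.
V_a = V_low + 2029·LSB = 2.5125 V; V_b = V_low + 2030·LSB = 2.515 V.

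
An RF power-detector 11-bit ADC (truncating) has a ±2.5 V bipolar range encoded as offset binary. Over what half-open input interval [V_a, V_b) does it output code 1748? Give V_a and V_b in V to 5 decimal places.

LSB = 5/2^11 = 2.441 mV.
V_a = V_low + 1748·LSB = 1.76758 V; V_b = V_low + 1749·LSB = 1.77002 V.

[1.76758 V, 1.77002 V)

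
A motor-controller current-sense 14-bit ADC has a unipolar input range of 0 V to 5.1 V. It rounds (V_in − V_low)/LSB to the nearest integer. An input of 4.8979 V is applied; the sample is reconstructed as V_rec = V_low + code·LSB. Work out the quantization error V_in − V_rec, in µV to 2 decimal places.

-79.74 µV

Step size: 5.1 V ÷ 2^14 = 311.28 µV.
(V_in − V_low)/LSB = (4.8979 − 0)/0.000311279 = 15734.7438 → code 15735 (round).
V_rec = 0 + 15735·0.000311279 = 4.8979797 V.
Difference: -7.97363e-05 V → -79.74 µV.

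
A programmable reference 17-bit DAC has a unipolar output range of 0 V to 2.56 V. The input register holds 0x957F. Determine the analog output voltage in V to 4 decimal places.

LSB = 2.56 V / 2^17 = 19.53 µV.
Code 0x957F = 38271 decimal.
V_out = 0 + 38271 × 1.95313e-05 V = 0.74748 V.

0.7475 V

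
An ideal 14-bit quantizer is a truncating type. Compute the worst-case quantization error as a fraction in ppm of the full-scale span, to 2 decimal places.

Truncating → worst-case error = 1 LSB = V_FS/2^14, so 1e+06/16384 = 61.0352 ppm of full scale.

61.04 ppm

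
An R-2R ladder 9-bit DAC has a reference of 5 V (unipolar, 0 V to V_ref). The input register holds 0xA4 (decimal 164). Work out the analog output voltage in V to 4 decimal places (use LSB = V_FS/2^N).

LSB = 5 V / 2^9 = 9.766 mV.
Code 0xA4 = 164 decimal.
V_out = 0 + 164 × 0.00976562 V = 1.60156 V.

1.6016 V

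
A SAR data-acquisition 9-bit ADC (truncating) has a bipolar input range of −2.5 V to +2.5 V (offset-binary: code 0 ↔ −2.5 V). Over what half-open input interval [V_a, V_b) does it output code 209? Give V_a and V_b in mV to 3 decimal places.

LSB = 5/2^9 = 9.766 mV.
V_a = V_low + 209·LSB = -0.458984 V; V_b = V_low + 210·LSB = -0.449219 V.

[-458.984 mV, -449.219 mV)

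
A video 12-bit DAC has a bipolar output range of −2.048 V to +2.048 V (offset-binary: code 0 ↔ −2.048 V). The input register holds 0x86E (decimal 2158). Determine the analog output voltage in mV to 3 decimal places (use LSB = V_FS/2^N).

110.000 mV

LSB = 4.096 V / 2^12 = 1.000 mV.
Code 0x86E = 2158 decimal.
V_out = (−2.048) + 2158 × 0.001 V = 0.11 V.
= 110.000 mV.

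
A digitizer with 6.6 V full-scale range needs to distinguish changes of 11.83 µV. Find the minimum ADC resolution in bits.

20 bits

Number of steps required ≥ 6.6 V / 11.83 µV = 557903.63.
Need 2^N ≥ 557903.63; 2^19 = 524288, 2^20 = 1048576.
Minimum N = 20.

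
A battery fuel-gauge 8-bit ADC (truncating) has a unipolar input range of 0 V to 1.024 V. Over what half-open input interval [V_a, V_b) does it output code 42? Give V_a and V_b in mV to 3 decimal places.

[168.000 mV, 172.000 mV)

LSB = 1.024/2^8 = 4.000 mV.
V_a = V_low + 42·LSB = 0.168 V; V_b = V_low + 43·LSB = 0.172 V.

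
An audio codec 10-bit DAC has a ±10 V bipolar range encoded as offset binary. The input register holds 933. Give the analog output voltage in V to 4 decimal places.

8.2227 V

LSB = 20 V / 2^10 = 19.531 mV.
V_out = (−10) + 933 × 0.0195312 V = 8.22266 V.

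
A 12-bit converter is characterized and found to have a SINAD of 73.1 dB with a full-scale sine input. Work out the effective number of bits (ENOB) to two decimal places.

ENOB = (SINAD − 1.76) / 6.02 = (73.1 − 1.76)/6.02 = 11.850.

11.85 bits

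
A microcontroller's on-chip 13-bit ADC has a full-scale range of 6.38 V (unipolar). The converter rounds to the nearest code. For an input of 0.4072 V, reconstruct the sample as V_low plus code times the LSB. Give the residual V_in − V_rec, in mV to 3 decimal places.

One LSB is 6.38 V / 8192 = 0.779 mV.
Scaled input = 522.8499 LSBs, so code = 523.
Code 523 maps back to 0 + 523×0.000778809 V = 0.40731689 V.
Difference: -0.000116895 V → -0.117 mV.

-0.117 mV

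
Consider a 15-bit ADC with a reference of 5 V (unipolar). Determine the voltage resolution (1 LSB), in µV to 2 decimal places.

152.59 µV

Full-scale span = 5 V.
LSB = 5 / 2^15 = 5 / 32768 = 0.000152588 V = 152.59 µV.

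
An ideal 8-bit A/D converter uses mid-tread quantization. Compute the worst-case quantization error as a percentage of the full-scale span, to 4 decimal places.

Rounding → worst-case error = ½ LSB = V_FS/2^9, so 100/512 = 0.195312 % of full scale.

0.1953 %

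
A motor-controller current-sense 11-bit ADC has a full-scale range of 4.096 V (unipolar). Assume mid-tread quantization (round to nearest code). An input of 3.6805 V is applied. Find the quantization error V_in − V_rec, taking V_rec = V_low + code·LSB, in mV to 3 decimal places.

0.500 mV

Step size: 4.096 V ÷ 2^11 = 2.000 mV.
(V_in − V_low)/LSB = (3.6805 − 0)/0.002 = 1840.2500 → code 1840 (round).
Reconstructed: 3.68 V.
Difference: 0.0005 V → 0.500 mV.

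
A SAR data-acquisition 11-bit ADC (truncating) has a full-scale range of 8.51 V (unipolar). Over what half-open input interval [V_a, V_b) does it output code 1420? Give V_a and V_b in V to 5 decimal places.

[5.90049 V, 5.90464 V)

LSB = 8.51/2^11 = 4.155 mV.
V_a = V_low + 1420·LSB = 5.90049 V; V_b = V_low + 1421·LSB = 5.90464 V.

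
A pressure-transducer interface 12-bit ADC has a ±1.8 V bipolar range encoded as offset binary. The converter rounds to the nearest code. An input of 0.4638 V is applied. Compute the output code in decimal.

code 2576

With 4096 levels over 3.6 V, one step is 0.879 mV.
(V_in − V_low)/LSB = (0.4638 − (−1.8)) / 0.000878906 = 2575.701.
round(2575.701) = 2576.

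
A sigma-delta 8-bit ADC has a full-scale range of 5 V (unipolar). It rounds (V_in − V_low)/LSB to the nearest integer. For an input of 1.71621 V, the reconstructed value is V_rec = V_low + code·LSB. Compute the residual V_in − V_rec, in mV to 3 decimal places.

-2.540 mV

One LSB is 5 V / 256 = 19.531 mV.
(1.71621 − 0)/0.0195312 = 87.8700; round gives code 88.
Reconstructed: 1.71875 V.
Difference: -0.00254 V → -2.540 mV.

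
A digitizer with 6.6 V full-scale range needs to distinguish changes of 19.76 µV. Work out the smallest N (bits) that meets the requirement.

Number of steps required ≥ 6.6 V / 19.76 µV = 334008.10.
Need 2^N ≥ 334008.10; 2^18 = 262144, 2^19 = 524288.
Minimum N = 19.

19 bits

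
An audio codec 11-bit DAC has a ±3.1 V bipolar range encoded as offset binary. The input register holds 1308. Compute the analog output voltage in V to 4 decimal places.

0.8598 V

LSB = 6.2 V / 2^11 = 3.027 mV.
V_out = (−3.1) + 1308 × 0.00302734 V = 0.859766 V.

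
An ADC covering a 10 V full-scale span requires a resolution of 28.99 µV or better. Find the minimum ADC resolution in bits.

Number of steps required ≥ 10 V / 28.99 µV = 344946.53.
Need 2^N ≥ 344946.53; 2^18 = 262144, 2^19 = 524288.
Minimum N = 19.

19 bits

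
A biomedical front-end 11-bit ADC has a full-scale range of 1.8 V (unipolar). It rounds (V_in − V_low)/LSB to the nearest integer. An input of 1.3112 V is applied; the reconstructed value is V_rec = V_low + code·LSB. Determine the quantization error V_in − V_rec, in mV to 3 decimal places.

-0.128 mV

LSB = 1.8/2^11 = 0.879 mV.
(V_in − V_low)/LSB = (1.3112 − 0)/0.000878906 = 1491.8542 → code 1492 (round).
V_rec = 0 + 1492·0.000878906 = 1.3113281 V.
Error = 1.3112 − 1.3113281 = -0.000128125 V = -0.128 mV.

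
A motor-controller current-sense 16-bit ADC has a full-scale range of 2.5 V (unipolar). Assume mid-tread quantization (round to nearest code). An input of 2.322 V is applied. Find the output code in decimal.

With 65536 levels over 2.5 V, one step is 38.15 µV.
Input sits at 60869.837 steps above V_low.
round(60869.837) = 60870.

code 60870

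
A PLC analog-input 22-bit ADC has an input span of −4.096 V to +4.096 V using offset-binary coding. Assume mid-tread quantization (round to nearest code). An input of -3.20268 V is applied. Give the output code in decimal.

code 457380

Full-scale span = 8.192 V; LSB = 8.192/2^22 = 1.95 µV.
(V_in − V_low)/LSB = (-3.20268 − (−4.096)) / 1.95313e-06 = 457379.840.
round(457379.840) = 457380.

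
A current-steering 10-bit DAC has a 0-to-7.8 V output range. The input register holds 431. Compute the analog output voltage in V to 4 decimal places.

LSB = 7.8 V / 2^10 = 7.617 mV.
V_out = 0 + 431 × 0.00761719 V = 3.28301 V.

3.2830 V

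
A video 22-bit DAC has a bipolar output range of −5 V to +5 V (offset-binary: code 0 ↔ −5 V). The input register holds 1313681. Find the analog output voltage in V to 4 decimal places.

-1.8679 V

LSB = 10 V / 2^22 = 2.38 µV.
V_out = (−5) + 1313681 × 2.38419e-06 V = -1.86794 V.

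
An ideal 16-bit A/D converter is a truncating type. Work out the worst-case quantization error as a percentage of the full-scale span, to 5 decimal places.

0.00153 %

Truncating → worst-case error = 1 LSB = V_FS/2^16, so 100/65536 = 0.00152588 % of full scale.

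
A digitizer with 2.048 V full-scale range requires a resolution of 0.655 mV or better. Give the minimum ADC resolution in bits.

Number of steps required ≥ 2.048 V / 0.655 mV = 3126.72.
Need 2^N ≥ 3126.72; 2^11 = 2048, 2^12 = 4096.
Minimum N = 12.

12 bits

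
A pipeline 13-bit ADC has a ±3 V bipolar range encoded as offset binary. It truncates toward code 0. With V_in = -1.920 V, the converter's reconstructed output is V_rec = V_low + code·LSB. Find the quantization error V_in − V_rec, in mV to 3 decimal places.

One LSB is 6 V / 8192 = 0.732 mV.
(V_in − V_low)/LSB = (-1.920 − (−3))/0.000732422 = 1474.5600 → code 1474 (floor).
Code 1474 maps back to (−3) + 1474×0.000732422 V = -1.9204102 V.
V_in − V_rec = 0.000410156 V = 0.410 mV.

0.410 mV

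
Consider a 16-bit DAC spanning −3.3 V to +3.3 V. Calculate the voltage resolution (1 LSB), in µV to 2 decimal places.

Full-scale span = 6.6 V.
LSB = 6.6 / 2^16 = 6.6 / 65536 = 0.000100708 V = 100.71 µV.

100.71 µV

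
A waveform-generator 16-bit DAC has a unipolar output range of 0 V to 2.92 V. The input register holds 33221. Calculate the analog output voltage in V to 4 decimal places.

1.4802 V

LSB = 2.92 V / 2^16 = 44.56 µV.
V_out = 0 + 33221 × 4.45557e-05 V = 1.48018 V.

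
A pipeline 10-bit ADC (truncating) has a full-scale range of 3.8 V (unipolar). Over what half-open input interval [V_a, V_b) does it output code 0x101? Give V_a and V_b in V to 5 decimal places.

LSB = 3.8/2^10 = 3.711 mV.
Code 0x101 = 257 decimal.
V_a = V_low + 257·LSB = 0.953711 V; V_b = V_low + 258·LSB = 0.957422 V.

[0.95371 V, 0.95742 V)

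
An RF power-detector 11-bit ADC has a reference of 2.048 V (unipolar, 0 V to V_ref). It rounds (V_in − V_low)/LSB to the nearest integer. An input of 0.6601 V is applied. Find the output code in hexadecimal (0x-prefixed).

code 0x294 (decimal 660)

Full-scale span = 2.048 V; LSB = 2.048/2^11 = 1.000 mV.
(V_in − V_low)/LSB = (0.6601 − 0) / 0.001 = 660.100.
So the output code is 660.
In hexadecimal (0x-prefixed): 0x294.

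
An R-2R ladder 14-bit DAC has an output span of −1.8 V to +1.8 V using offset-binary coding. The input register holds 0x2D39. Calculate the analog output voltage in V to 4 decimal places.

LSB = 3.6 V / 2^14 = 219.73 µV.
Code 0x2D39 = 11577 decimal.
V_out = (−1.8) + 11577 × 0.000219727 V = 0.743774 V.

0.7438 V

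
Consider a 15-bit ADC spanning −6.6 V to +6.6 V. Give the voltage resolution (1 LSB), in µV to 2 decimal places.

402.83 µV

Full-scale span = 13.2 V.
LSB = 13.2 / 2^15 = 13.2 / 32768 = 0.000402832 V = 402.83 µV.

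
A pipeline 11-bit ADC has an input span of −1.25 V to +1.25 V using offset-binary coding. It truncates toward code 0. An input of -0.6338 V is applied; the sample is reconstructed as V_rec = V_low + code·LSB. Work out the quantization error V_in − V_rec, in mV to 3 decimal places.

One LSB is 2.5 V / 2048 = 1.221 mV.
(-0.6338 − (−1.25))/0.0012207 = 504.7910; ⌊·⌋ gives code 504.
Code 504 maps back to (−1.25) + 504×0.0012207 V = -0.63476562 V.
V_in − V_rec = 0.000965625 V = 0.966 mV.

0.966 mV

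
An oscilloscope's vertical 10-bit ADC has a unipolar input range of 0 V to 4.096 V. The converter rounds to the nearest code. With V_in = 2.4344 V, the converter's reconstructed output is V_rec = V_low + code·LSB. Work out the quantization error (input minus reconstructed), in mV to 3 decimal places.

-1.600 mV

LSB = 4.096/2^10 = 4.000 mV.
Scaled input = 608.6000 LSBs, so code = 609.
Reconstructed: 2.436 V.
Difference: -0.0016 V → -1.600 mV.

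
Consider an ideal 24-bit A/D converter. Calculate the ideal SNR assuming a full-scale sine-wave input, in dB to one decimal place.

146.2 dB

SNR ≈ 6.02·N + 1.76 dB = 6.02·24 + 1.76 = 146.24 dB.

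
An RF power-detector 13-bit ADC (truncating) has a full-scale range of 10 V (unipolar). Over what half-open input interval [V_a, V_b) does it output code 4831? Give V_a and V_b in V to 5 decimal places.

LSB = 10/2^13 = 1.221 mV.
V_a = V_low + 4831·LSB = 5.89722 V; V_b = V_low + 4832·LSB = 5.89844 V.

[5.89722 V, 5.89844 V)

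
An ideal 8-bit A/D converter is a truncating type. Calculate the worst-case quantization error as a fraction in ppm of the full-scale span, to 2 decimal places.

3906.25 ppm

Truncating → worst-case error = 1 LSB = V_FS/2^8, so 1e+06/256 = 3906.25 ppm of full scale.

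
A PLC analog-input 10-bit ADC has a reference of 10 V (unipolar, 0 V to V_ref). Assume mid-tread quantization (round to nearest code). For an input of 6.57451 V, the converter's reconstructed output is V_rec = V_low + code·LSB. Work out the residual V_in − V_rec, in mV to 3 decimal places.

One LSB is 10 V / 1024 = 9.766 mV.
Scaled input = 673.2298 LSBs, so code = 673.
V_rec = 0 + 673·0.00976562 = 6.5722656 V.
V_in − V_rec = 0.00224437 V = 2.244 mV.

2.244 mV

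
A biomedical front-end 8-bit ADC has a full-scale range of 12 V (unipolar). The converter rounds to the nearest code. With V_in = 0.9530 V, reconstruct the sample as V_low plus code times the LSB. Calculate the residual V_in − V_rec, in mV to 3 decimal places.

LSB = 12/2^8 = 46.875 mV.
(V_in − V_low)/LSB = (0.9530 − 0)/0.046875 = 20.3307 → code 20 (round).
Code 20 maps back to 0 + 20×0.046875 V = 0.9375 V.
Difference: 0.0155 V → 15.500 mV.

15.500 mV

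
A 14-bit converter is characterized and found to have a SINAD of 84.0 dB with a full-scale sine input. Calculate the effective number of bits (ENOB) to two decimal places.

ENOB = (SINAD − 1.76) / 6.02 = (84.0 − 1.76)/6.02 = 13.661.

13.66 bits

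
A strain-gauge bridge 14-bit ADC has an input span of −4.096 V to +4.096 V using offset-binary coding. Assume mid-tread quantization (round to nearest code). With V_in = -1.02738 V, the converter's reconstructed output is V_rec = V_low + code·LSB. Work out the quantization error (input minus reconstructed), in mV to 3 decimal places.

0.120 mV

LSB = 8.192/2^14 = 0.500 mV.
(V_in − V_low)/LSB = (-1.02738 − (−4.096))/0.0005 = 6137.2400 → code 6137 (round).
Reconstructed: -1.0275 V.
V_in − V_rec = 0.00012 V = 0.120 mV.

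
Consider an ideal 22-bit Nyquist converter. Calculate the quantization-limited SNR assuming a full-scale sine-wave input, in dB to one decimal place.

134.2 dB

SNR ≈ 6.02·N + 1.76 dB = 6.02·22 + 1.76 = 134.20 dB.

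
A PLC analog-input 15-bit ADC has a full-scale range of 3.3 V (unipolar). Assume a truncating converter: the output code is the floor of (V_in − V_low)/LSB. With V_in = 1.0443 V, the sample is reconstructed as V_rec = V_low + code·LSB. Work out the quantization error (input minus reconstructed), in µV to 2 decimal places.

One LSB is 3.3 V / 32768 = 100.71 µV.
(1.0443 − 0)/0.000100708 = 10369.5825; ⌊·⌋ gives code 10369.
V_rec = 0 + 10369·0.000100708 = 1.0442413 V.
Difference: 5.8667e-05 V → 58.67 µV.

58.67 µV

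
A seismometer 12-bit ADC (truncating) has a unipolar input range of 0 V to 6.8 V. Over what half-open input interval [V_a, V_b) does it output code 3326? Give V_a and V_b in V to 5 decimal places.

LSB = 6.8/2^12 = 1.660 mV.
V_a = V_low + 3326·LSB = 5.52168 V; V_b = V_low + 3327·LSB = 5.52334 V.

[5.52168 V, 5.52334 V)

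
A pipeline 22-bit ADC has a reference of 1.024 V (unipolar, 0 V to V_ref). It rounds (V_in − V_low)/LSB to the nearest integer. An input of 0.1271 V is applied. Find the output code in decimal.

code 520602

LSB = 1.024 V / 4194304 = 0.24 µV.
(0.1271 − 0) / 2.44141e-07 = 520601.600 LSBs.
So the output code is 520602.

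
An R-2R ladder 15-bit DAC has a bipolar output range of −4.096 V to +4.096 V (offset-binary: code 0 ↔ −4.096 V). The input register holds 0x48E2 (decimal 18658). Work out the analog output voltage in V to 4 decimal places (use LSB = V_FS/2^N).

0.5685 V

LSB = 8.192 V / 2^15 = 250.00 µV.
Code 0x48E2 = 18658 decimal.
V_out = (−4.096) + 18658 × 0.00025 V = 0.5685 V.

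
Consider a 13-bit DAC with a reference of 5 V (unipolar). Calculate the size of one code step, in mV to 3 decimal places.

0.610 mV

Full-scale span = 5 V.
LSB = 5 / 2^13 = 5 / 8192 = 0.000610352 V = 0.610 mV.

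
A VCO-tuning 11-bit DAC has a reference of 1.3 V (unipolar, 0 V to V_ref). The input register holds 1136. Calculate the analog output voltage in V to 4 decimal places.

0.7211 V

LSB = 1.3 V / 2^11 = 0.635 mV.
V_out = 0 + 1136 × 0.000634766 V = 0.721094 V.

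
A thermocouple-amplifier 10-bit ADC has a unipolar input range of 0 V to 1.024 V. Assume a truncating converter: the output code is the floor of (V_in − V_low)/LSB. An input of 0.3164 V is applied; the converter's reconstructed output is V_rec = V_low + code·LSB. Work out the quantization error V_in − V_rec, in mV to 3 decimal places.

0.400 mV

One LSB is 1.024 V / 1024 = 1.000 mV.
Scaled input = 316.4000 LSBs, so code = 316.
Code 316 maps back to 0 + 316×0.001 V = 0.316 V.
Difference: 0.0004 V → 0.400 mV.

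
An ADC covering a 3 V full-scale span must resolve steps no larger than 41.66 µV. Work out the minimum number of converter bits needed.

Number of steps required ≥ 3 V / 41.66 µV = 72011.52.
Need 2^N ≥ 72011.52; 2^16 = 65536, 2^17 = 131072.
Minimum N = 17.

17 bits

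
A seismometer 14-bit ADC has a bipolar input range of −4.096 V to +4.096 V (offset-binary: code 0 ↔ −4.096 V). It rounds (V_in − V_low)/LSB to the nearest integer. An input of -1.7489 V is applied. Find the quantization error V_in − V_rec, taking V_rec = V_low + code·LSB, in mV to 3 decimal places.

0.100 mV

One LSB is 8.192 V / 16384 = 0.500 mV.
(V_in − V_low)/LSB = (-1.7489 − (−4.096))/0.0005 = 4694.2000 → code 4694 (round).
Code 4694 maps back to (−4.096) + 4694×0.0005 V = -1.749 V.
V_in − V_rec = 0.0001 V = 0.100 mV.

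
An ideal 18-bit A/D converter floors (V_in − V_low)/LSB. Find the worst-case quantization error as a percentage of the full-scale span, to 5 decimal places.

0.00038 %

Truncating → worst-case error = 1 LSB = V_FS/2^18, so 100/262144 = 0.00038147 % of full scale.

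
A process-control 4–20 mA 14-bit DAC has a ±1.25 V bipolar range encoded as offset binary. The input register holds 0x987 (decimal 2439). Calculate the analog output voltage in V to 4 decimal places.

LSB = 2.5 V / 2^14 = 152.59 µV.
Code 0x987 = 2439 decimal.
V_out = (−1.25) + 2439 × 0.000152588 V = -0.877838 V.

-0.8778 V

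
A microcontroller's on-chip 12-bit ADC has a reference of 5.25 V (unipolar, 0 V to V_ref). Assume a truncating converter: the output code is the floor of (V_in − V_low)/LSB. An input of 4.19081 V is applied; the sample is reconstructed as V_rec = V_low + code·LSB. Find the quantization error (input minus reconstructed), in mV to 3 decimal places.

0.808 mV

One LSB is 5.25 V / 4096 = 1.282 mV.
Scaled input = 3269.6300 LSBs, so code = 3269.
Code 3269 maps back to 0 + 3269×0.00128174 V = 4.1900024 V.
Difference: 0.000807559 V → 0.808 mV.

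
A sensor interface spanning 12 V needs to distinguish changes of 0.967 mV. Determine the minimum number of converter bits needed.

Number of steps required ≥ 12 V / 0.967 mV = 12409.51.
Need 2^N ≥ 12409.51; 2^13 = 8192, 2^14 = 16384.
Minimum N = 14.

14 bits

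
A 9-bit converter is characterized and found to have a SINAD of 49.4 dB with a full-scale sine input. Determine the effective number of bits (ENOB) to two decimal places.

ENOB = (SINAD − 1.76) / 6.02 = (49.4 − 1.76)/6.02 = 7.914.

7.91 bits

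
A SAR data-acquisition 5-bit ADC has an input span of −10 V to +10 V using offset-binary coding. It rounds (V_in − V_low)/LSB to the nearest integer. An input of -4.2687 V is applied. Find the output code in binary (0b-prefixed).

LSB = 20 V / 32 = 0.6250 V.
Input sits at 9.170 steps above V_low.
So the output code is 9.
In binary (0b-prefixed): 0b1001.

code 0b1001 (decimal 9)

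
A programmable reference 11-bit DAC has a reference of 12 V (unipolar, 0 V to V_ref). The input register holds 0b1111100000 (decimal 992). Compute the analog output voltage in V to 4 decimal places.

LSB = 12 V / 2^11 = 5.859 mV.
Code 0b1111100000 = 992 decimal.
V_out = 0 + 992 × 0.00585938 V = 5.8125 V.

5.8125 V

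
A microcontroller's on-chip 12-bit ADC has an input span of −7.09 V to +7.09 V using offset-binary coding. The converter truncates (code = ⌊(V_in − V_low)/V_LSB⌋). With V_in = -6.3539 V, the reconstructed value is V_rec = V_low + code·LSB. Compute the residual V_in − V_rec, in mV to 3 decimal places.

Step size: 14.18 V ÷ 2^12 = 3.462 mV.
(-6.3539 − (−7.09))/0.00346191 = 212.6280; ⌊·⌋ gives code 212.
V_rec = (−7.09) + 212·0.00346191 = -6.3560742 V.
Error = -6.3539 − (−6.3560742) = 0.00217422 V = 2.174 mV.

2.174 mV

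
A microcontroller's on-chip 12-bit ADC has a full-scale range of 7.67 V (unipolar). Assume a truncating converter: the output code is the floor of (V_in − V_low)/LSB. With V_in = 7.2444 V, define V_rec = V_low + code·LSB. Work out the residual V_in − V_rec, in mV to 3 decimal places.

1.343 mV

Step size: 7.67 V ÷ 2^12 = 1.873 mV.
(V_in − V_low)/LSB = (7.2444 − 0)/0.00187256 = 3868.7174 → code 3868 (floor).
Reconstructed: 7.2430566 V.
V_in − V_rec = 0.00134336 V = 1.343 mV.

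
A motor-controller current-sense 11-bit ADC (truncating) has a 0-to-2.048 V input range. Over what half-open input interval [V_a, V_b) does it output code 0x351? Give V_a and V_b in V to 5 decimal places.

LSB = 2.048/2^11 = 1.000 mV.
Code 0x351 = 849 decimal.
V_a = V_low + 849·LSB = 0.849 V; V_b = V_low + 850·LSB = 0.85 V.

[0.84900 V, 0.85000 V)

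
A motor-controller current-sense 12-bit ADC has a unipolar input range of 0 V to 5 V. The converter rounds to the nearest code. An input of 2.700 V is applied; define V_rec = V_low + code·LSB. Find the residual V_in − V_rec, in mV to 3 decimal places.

Step size: 5 V ÷ 2^12 = 1.221 mV.
(V_in − V_low)/LSB = (2.700 − 0)/0.0012207 = 2211.8400 → code 2212 (round).
V_rec = 0 + 2212·0.0012207 = 2.7001953 V.
Error = 2.700 − 2.7001953 = -0.000195313 V = -0.195 mV.

-0.195 mV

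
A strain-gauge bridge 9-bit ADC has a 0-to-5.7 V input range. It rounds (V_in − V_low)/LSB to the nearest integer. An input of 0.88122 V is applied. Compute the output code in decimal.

code 79

With 512 levels over 5.7 V, one step is 11.133 mV.
(V_in − V_low)/LSB = (0.88122 − 0) / 0.0111328 = 79.155.
So the output code is 79.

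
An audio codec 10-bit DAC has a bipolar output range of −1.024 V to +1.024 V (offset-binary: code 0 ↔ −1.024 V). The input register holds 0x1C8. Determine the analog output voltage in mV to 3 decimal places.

LSB = 2.048 V / 2^10 = 2.000 mV.
Code 0x1C8 = 456 decimal.
V_out = (−1.024) + 456 × 0.002 V = -0.112 V.
= -112.000 mV.

-112.000 mV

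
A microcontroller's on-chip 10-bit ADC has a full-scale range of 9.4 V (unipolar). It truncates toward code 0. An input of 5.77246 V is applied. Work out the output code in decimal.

With 1024 levels over 9.4 V, one step is 9.180 mV.
Input sits at 628.830 steps above V_low.
Floor → code 628.

code 628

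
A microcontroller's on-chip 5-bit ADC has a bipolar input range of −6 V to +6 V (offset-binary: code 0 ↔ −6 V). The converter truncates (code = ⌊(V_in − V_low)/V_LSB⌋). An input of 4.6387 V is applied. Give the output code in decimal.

code 28

Full-scale span = 12 V; LSB = 12/2^5 = 375.000 mV.
(4.6387 − (−6)) / 0.375 = 28.370 LSBs.
Floor → code 28.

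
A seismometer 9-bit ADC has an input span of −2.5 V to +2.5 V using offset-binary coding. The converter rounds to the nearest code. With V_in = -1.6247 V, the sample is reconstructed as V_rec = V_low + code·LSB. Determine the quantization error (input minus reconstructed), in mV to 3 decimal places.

-3.606 mV

LSB = 5/2^9 = 9.766 mV.
Scaled input = 89.6307 LSBs, so code = 90.
Reconstructed: -1.6210938 V.
Difference: -0.00360625 V → -3.606 mV.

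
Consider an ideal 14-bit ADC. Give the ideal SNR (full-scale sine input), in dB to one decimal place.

SNR ≈ 6.02·N + 1.76 dB = 6.02·14 + 1.76 = 86.04 dB.

86.0 dB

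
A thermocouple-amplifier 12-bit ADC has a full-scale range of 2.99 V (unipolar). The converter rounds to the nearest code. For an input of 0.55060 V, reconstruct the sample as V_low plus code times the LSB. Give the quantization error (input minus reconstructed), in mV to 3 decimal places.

One LSB is 2.99 V / 4096 = 0.730 mV.
Scaled input = 754.2668 LSBs, so code = 754.
V_rec = 0 + 754·0.00072998 = 0.55040527 V.
Error = 0.55060 − 0.55040527 = 0.000194727 V = 0.195 mV.

0.195 mV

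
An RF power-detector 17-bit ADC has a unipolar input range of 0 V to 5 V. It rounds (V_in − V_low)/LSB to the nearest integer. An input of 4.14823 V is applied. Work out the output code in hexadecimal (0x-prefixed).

LSB = 5 V / 131072 = 38.15 µV.
(4.14823 − 0) / 3.8147e-05 = 108743.361 LSBs.
round(108743.361) = 108743.
In hexadecimal (0x-prefixed): 0x1A8C7.

code 0x1A8C7 (decimal 108743)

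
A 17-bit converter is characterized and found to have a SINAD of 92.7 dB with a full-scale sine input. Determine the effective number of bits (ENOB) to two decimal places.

15.11 bits

ENOB = (SINAD − 1.76) / 6.02 = (92.7 − 1.76)/6.02 = 15.106.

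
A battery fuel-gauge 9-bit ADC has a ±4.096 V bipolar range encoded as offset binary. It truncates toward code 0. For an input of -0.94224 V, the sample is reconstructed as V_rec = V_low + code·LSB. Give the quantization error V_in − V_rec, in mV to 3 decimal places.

1.760 mV

One LSB is 8.192 V / 512 = 16.000 mV.
Scaled input = 197.1100 LSBs, so code = 197.
V_rec = (−4.096) + 197·0.016 = -0.944 V.
V_in − V_rec = 0.00176 V = 1.760 mV.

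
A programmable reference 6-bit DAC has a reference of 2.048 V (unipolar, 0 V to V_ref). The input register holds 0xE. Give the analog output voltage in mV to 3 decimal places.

448.000 mV

LSB = 2.048 V / 2^6 = 32.000 mV.
Code 0xE = 14 decimal.
V_out = 0 + 14 × 0.032 V = 0.448 V.
= 448.000 mV.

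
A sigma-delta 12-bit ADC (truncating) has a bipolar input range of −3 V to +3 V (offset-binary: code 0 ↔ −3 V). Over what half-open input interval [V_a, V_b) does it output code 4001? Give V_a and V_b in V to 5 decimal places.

LSB = 6/2^12 = 1.465 mV.
V_a = V_low + 4001·LSB = 2.86084 V; V_b = V_low + 4002·LSB = 2.8623 V.

[2.86084 V, 2.86230 V)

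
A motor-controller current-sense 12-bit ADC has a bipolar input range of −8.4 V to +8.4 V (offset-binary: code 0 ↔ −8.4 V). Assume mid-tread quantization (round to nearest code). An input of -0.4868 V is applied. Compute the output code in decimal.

LSB = 16.8 V / 4096 = 4.102 mV.
Input sits at 1929.314 steps above V_low.
So the output code is 1929.

code 1929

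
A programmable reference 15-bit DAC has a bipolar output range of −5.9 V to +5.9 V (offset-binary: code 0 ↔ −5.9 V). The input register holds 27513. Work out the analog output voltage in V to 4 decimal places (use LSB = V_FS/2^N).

4.0076 V

LSB = 11.8 V / 2^15 = 360.11 µV.
V_out = (−5.9) + 27513 × 0.000360107 V = 4.00764 V.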